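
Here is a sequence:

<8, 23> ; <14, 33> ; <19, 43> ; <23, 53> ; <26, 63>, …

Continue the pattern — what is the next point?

<28, 73>

First coordinate: differences are 6, 5, 4, … (decreasing by 1 each time), so 8, 14, 19, 23, 26 → 28.
Second coordinate — +10 each step: 23, 33, 43, 53, 63 → 73.
Putting it together: <28, 73>.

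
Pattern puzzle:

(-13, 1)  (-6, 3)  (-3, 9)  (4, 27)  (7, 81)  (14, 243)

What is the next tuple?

First component: -13, -6, -3, 4, 7, 14 → 17 (alternating steps +7, +3, +7, +3, …).
For the second component, ×3 each step: 1, 3, 9, 27, 81, 243 → 729.
Putting it together: (17, 729).

(17, 729)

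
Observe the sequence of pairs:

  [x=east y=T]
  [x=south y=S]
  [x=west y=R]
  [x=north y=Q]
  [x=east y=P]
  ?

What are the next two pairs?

[x=south y=O], [x=west y=N]

X: east, south, west, north, east → south → west (repeats east → south → west → north).
Y — letters move back 1 place in the alphabet: T, S, R, Q, P → O → N.
So the next two pairs are [x=south y=O] and [x=west y=N].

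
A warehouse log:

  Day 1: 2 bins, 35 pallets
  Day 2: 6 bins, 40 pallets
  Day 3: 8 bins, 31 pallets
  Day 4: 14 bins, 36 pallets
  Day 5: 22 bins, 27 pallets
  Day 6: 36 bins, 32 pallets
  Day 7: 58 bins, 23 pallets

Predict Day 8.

94 bins, 28 pallets

For the bins, each term is the sum of the two before it: 2, 6, 8, 14, 22, 36, 58 → 94.
Pallets: 35, 40, 31, 36, 27, 32, 23 → 28 (alternating steps +5, −9, +5, −9, …).
So the next record is 94 bins, 28 pallets.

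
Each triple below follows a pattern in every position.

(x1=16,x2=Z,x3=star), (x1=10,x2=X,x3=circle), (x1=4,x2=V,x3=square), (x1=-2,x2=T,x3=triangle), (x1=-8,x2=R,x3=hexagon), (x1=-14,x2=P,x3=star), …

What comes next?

X1: 16, 10, 4, -2, -8, -14 → -20 (−6 each step).
X2 — letters move back 2 places in the alphabet: Z, X, V, T, R, P → N.
For the x3, repeats star → circle → square → triangle → hexagon: star, circle, square, triangle, hexagon, star → circle.
So the next triple is (x1=-20,x2=N,x3=circle).

(x1=-20,x2=N,x3=circle)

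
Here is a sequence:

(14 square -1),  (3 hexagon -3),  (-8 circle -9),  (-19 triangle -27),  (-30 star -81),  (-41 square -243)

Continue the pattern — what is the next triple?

First value — −11 each step: 14, 3, -8, -19, -30, -41 → -52.
Shape: repeats square → hexagon → circle → triangle → star; square, hexagon, circle, triangle, star, square → hexagon.
Third value: ×3 each step, so -1, -3, -9, -27, -81, -243 → -729.
Putting it together: (-52 hexagon -729).

(-52 hexagon -729)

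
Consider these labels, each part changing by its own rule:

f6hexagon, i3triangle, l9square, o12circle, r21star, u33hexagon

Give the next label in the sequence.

x54triangle

Letter — letters move forward 3 places in the alphabet: f, i, l, o, r, u → x.
Second component: each term is the sum of the two before it, so 6, 3, 9, 12, 21, 33 → 54.
Shape: hexagon, triangle, square, circle, star, hexagon → triangle (repeats hexagon → triangle → square → circle → star).
So the next label is x54triangle.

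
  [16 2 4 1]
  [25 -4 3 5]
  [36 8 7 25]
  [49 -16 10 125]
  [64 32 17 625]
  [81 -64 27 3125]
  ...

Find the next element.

First coordinate — perfect squares: 4², 5², 6², …: 16, 25, 36, 49, 64, 81 → 100.
Second coordinate: 2, -4, 8, -16, 32, -64 → 128 (×(-2) each step).
Third coordinate — each term is the sum of the two before it: 4, 3, 7, 10, 17, 27 → 44.
Fourth coordinate: 1, 5, 25, 125, 625, 3125 → 15625 (×5 each step).
So the next element is [100 128 44 15625].

[100 128 44 15625]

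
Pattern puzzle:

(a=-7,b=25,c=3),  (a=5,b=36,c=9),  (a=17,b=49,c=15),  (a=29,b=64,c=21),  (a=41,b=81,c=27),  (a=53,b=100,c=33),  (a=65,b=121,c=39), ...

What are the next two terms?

A: +12 each step, so -7, 5, 17, 29, 41, 53, 65 → 77 → 89.
B: perfect squares: 5², 6², 7², …; 25, 36, 49, 64, 81, 100, 121 → 144 → 169.
C: 3, 9, 15, 21, 27, 33, 39 → 45 → 51 (+6 each step).
Putting the parts together: (a=77,b=144,c=45) and then (a=89,b=169,c=51).

(a=77,b=144,c=45), (a=89,b=169,c=51)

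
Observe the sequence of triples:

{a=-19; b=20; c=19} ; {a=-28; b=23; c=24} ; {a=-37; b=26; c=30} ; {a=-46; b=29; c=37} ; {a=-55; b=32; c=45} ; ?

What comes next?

{a=-64; b=35; c=54}

A: −9 each step; -19, -28, -37, -46, -55 → -64.
B goes 20, 23, 26, 29, 32 → 35 (+3 each step).
C goes 19, 24, 30, 37, 45 → 54 (differences are 5, 6, 7, … (increasing by 1 each time)).
Combining the parts gives {a=-64; b=35; c=54}.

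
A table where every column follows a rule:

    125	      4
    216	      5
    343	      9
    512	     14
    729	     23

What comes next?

For the first component, perfect cubes: 5³, 6³, 7³, …: 125, 216, 343, 512, 729 → 1000.
Second component: 4, 5, 9, 14, 23 → 37 (each term is the sum of the two before it).
So the next row is 1000  37.

1000  37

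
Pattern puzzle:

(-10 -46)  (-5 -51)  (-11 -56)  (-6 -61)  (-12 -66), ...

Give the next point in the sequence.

(-7 -71)

First slot goes -10, -5, -11, -6, -12 → -7 (alternating steps +5, −6, +5, −6, …).
Second slot: −5 each step; -46, -51, -56, -61, -66 → -71.
So the next point is (-7 -71).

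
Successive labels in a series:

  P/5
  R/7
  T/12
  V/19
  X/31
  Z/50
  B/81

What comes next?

Letter: P, R, T, V, X, Z, B → D (letters move forward 2 places in the alphabet, wrapping Z→A).
Second component: each term is the sum of the two before it, so 5, 7, 12, 19, 31, 50, 81 → 131.
So the next label is D/131.

D/131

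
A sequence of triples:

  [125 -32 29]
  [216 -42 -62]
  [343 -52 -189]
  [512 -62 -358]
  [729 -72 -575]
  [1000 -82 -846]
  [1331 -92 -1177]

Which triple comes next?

[1728 -102 -1574]

First slot — perfect cubes: 5³, 6³, 7³, …: 125, 216, 343, 512, 729, 1000, 1331 → 1728.
Second slot — −10 each step: -32, -42, -52, -62, -72, -82, -92 → -102.
Third slot goes 29, -62, -189, -358, -575, -846, -1177 → -1574 (together with the first slot always sums to 154).
Combining the parts gives [1728 -102 -1574].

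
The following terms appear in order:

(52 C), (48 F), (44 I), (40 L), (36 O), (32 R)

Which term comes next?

(28 U)

First part — −4 each step: 52, 48, 44, 40, 36, 32 → 28.
Letter: letters move forward 3 places in the alphabet; C, F, I, L, O, R → U.
Putting it together: (28 U).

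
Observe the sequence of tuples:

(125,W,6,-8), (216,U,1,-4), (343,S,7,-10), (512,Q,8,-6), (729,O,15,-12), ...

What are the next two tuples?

(1000,M,23,-8), (1331,K,38,-14)

For the first part, perfect cubes: 5³, 6³, 7³, …: 125, 216, 343, 512, 729 → 1000 → 1331.
Letter: letters move back 2 places in the alphabet; W, U, S, Q, O → M → K.
Third part — each term is the sum of the two before it: 6, 1, 7, 8, 15 → 23 → 38.
Fourth part: alternating steps +4, −6, +4, −6, …; -8, -4, -10, -6, -12 → -8 → -14.
So the next two tuples are (1000,M,23,-8) and (1331,K,38,-14).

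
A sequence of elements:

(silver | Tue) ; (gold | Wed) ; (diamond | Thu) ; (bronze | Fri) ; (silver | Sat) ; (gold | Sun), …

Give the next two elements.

(diamond | Mon), (bronze | Tue)

Rank — repeats silver → gold → diamond → bronze: silver, gold, diamond, bronze, silver, gold → diamond → bronze.
Day: runs through the weekdays Mon→Sun; Tue, Wed, Thu, Fri, Sat, Sun → Mon → Tue.
Putting the parts together: (diamond | Mon) and then (bronze | Tue).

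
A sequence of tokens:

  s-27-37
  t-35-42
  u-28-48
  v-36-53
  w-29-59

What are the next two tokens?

Letter — letters move forward 1 place in the alphabet: s, t, u, v, w → x → y.
Second component: 27, 35, 28, 36, 29 → 37 → 30 (alternating steps +8, −7, +8, −7, …).
Third component: alternating steps +5, +6, +5, +6, …; 37, 42, 48, 53, 59 → 64 → 70.
Putting the parts together: x-37-64 and then y-30-70.

x-37-64 then y-30-70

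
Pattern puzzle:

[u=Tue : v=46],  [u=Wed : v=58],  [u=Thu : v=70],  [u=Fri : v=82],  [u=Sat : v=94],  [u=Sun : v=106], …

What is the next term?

For the u, runs through the weekdays Mon→Sun: Tue, Wed, Thu, Fri, Sat, Sun → Mon.
V: +12 each step, so 46, 58, 70, 82, 94, 106 → 118.
So the next term is [u=Mon : v=118].

[u=Mon : v=118]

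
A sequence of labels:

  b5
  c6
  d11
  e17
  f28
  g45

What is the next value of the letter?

h

Letter: letters move forward 1 place in the alphabet; b, c, d, e, f, g → h.
Second component: 5, 6, 11, 17, 28, 45 → 73 (each term is the sum of the two before it).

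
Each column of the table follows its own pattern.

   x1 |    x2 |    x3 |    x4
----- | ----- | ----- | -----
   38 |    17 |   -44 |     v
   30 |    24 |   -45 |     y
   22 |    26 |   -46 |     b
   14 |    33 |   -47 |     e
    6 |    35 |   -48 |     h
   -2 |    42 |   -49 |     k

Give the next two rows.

Column x1 — −8 each step: 38, 30, 22, 14, 6, -2 → -10 → -18.
Column x2: alternating steps +7, +2, +7, +2, …, so 17, 24, 26, 33, 35, 42 → 44 → 51.
Column x3 goes -44, -45, -46, -47, -48, -49 → -50 → -51 (−1 each step).
For the column x4, letters move forward 3 places in the alphabet, wrapping Z→A: v, y, b, e, h, k → n → q.
Putting the parts together: -10  44  -50  n and then -18  51  -51  q.

-10  44  -50  n; -18  51  -51  q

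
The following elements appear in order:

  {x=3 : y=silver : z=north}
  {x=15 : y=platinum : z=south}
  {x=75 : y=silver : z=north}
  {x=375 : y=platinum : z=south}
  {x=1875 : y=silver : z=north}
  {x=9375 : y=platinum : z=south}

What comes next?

X: 3, 15, 75, 375, 1875, 9375 → 46875 (×5 each step).
Y: silver, platinum, silver, platinum, silver, platinum → silver (alternates silver ↔ platinum).
Z — alternates north ↔ south: north, south, north, south, north, south → north.
Putting it together: {x=46875 : y=silver : z=north}.

{x=46875 : y=silver : z=north}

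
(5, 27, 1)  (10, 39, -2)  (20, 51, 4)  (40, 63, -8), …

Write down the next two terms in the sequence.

(80, 75, 16), (160, 87, -32)

First entry goes 5, 10, 20, 40 → 80 → 160 (×2 each step).
Second entry goes 27, 39, 51, 63 → 75 → 87 (+12 each step).
Third entry: 1, -2, 4, -8 → 16 → -32 (×(-2) each step).
So the next two terms are (80, 75, 16) and (160, 87, -32).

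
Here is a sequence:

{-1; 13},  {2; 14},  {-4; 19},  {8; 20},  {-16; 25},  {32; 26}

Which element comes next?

For the first slot, ×(-2) each step: -1, 2, -4, 8, -16, 32 → -64.
Second slot: alternating steps +1, +5, +1, +5, …; 13, 14, 19, 20, 25, 26 → 31.
So the next element is {-64; 31}.

{-64; 31}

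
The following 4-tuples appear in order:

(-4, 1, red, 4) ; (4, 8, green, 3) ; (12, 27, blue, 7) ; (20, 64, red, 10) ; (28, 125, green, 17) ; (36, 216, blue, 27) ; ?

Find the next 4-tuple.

(44, 343, red, 44)

First component — +8 each step: -4, 4, 12, 20, 28, 36 → 44.
For the second component, perfect cubes: 1³, 2³, 3³, …: 1, 8, 27, 64, 125, 216 → 343.
For the colour, repeats red → green → blue: red, green, blue, red, green, blue → red.
For the fourth component, each term is the sum of the two before it: 4, 3, 7, 10, 17, 27 → 44.
Putting it together: (44, 343, red, 44).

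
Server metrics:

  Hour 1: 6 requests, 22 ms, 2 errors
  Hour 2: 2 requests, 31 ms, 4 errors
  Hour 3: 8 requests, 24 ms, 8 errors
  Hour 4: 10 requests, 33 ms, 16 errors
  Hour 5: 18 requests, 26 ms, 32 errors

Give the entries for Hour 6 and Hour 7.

28 requests, 35 ms, 64 errors; 46 requests, 28 ms, 128 errors

Requests: each term is the sum of the two before it, so 6, 2, 8, 10, 18 → 28 → 46.
Ms: alternating steps +9, −7, +9, −7, …, so 22, 31, 24, 33, 26 → 35 → 28.
Errors: ×2 each step, so 2, 4, 8, 16, 32 → 64 → 128.
Putting the parts together: 28 requests, 35 ms, 64 errors and then 46 requests, 28 ms, 128 errors.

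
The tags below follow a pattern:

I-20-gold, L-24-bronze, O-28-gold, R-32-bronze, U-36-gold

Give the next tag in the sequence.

Letter — letters move forward 3 places in the alphabet: I, L, O, R, U → X.
Second component: +4 each step, so 20, 24, 28, 32, 36 → 40.
Rank: alternates gold ↔ bronze, so gold, bronze, gold, bronze, gold → bronze.
So the next tag is X-40-bronze.

X-40-bronze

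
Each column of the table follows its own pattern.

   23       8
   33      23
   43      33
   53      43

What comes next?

First component: +10 each step; 23, 33, 43, 53 → 63.
Second component — always the previous value of the first component: 8, 23, 33, 43 → 53.
So the next line is 63  53.

63  53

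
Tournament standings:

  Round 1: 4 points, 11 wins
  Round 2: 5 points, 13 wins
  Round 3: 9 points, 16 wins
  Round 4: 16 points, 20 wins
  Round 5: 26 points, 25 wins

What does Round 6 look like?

Points — differences are 1, 4, 7, … (increasing by 3 each time): 4, 5, 9, 16, 26 → 39.
Wins: 11, 13, 16, 20, 25 → 31 (differences are 2, 3, 4, … (increasing by 1 each time)).
Combining the parts gives 39 points, 31 wins.

39 points, 31 wins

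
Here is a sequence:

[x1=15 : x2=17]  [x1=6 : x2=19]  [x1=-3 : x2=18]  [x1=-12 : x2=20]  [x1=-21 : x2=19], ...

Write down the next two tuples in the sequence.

X1 goes 15, 6, -3, -12, -21 → -30 → -39 (−9 each step).
X2 — alternating steps +2, −1, +2, −1, …: 17, 19, 18, 20, 19 → 21 → 20.
So the next two tuples are [x1=-30 : x2=21] and [x1=-39 : x2=20].

[x1=-30 : x2=21], [x1=-39 : x2=20]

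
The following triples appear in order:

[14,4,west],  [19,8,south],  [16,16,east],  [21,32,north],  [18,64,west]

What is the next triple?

[23,128,south]

First part — alternating steps +5, −3, +5, −3, …: 14, 19, 16, 21, 18 → 23.
Second part — ×2 each step: 4, 8, 16, 32, 64 → 128.
Direction goes west, south, east, north, west → south (repeats west → south → east → north).
Combining the parts gives [23,128,south].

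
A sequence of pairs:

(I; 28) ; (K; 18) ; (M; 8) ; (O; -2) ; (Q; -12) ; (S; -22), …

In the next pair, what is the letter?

Letter: letters move forward 2 places in the alphabet, so I, K, M, O, Q, S → U.

U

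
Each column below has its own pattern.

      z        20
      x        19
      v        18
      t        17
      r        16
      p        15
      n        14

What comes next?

l  13

Letter: letters move back 2 places in the alphabet, so z, x, v, t, r, p, n → l.
Second component goes 20, 19, 18, 17, 16, 15, 14 → 13 (−1 each step).
Combining the parts gives l  13.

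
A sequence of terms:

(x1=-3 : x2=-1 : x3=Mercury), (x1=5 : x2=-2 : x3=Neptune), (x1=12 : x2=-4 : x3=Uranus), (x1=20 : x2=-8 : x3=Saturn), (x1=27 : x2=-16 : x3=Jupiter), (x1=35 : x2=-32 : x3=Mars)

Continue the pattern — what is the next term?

X1 goes -3, 5, 12, 20, 27, 35 → 42 (alternating steps +8, +7, +8, +7, …).
X2 goes -1, -2, -4, -8, -16, -32 → -64 (×2 each step).
For the x3, runs backward through the planets Mercury→Neptune: Mercury, Neptune, Uranus, Saturn, Jupiter, Mars → Earth.
Putting it together: (x1=42 : x2=-64 : x3=Earth).

(x1=42 : x2=-64 : x3=Earth)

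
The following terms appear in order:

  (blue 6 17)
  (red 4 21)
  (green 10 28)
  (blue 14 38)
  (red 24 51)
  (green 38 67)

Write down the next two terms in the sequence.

For the colour, repeats blue → red → green: blue, red, green, blue, red, green → blue → red.
Second component — each term is the sum of the two before it: 6, 4, 10, 14, 24, 38 → 62 → 100.
For the third component, differences are 4, 7, 10, … (increasing by 3 each time): 17, 21, 28, 38, 51, 67 → 86 → 108.
So the next two terms are (blue 62 86) and (red 100 108).

(blue 62 86), (red 100 108)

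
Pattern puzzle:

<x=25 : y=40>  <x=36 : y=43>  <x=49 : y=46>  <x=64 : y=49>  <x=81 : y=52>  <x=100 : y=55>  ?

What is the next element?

<x=121 : y=58>

X — perfect squares: 5², 6², 7², …: 25, 36, 49, 64, 81, 100 → 121.
For the y, +3 each step: 40, 43, 46, 49, 52, 55 → 58.
Combining the parts gives <x=121 : y=58>.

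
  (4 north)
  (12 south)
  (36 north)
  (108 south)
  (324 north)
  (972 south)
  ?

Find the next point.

First entry: ×3 each step; 4, 12, 36, 108, 324, 972 → 2916.
For the direction, alternates north ↔ south: north, south, north, south, north, south → north.
Combining the parts gives (2916 north).

(2916 north)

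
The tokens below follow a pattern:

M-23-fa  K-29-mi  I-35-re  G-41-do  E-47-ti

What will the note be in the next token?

la

Letter — letters move back 2 places in the alphabet: M, K, I, G, E → C.
Second component goes 23, 29, 35, 41, 47 → 53 (+6 each step).
Note: runs backward through the solfège scale do→ti; fa, mi, re, do, ti → la.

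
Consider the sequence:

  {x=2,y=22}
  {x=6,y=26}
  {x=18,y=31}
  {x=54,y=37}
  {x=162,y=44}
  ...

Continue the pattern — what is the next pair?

For the x, ×3 each step: 2, 6, 18, 54, 162 → 486.
For the y, differences are 4, 5, 6, … (increasing by 1 each time): 22, 26, 31, 37, 44 → 52.
Putting it together: {x=486,y=52}.

{x=486,y=52}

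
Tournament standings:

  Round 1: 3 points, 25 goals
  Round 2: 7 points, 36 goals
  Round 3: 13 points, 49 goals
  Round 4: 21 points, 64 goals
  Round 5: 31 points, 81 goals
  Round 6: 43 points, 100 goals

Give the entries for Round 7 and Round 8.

57 points, 121 goals; 73 points, 144 goals

Points — differences are 4, 6, 8, … (increasing by 2 each time): 3, 7, 13, 21, 31, 43 → 57 → 73.
Goals goes 25, 36, 49, 64, 81, 100 → 121 → 144 (perfect squares: 5², 6², 7², …).
Putting the parts together: 57 points, 121 goals and then 73 points, 144 goals.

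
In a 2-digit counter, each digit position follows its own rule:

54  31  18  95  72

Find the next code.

First digit: −2 each step, mod 10, so 5, 3, 1, 9, 7 → 5.
Second digit: 4, 1, 8, 5, 2 → 9 (−3 each step, mod 10).
Combining the parts gives 59.

59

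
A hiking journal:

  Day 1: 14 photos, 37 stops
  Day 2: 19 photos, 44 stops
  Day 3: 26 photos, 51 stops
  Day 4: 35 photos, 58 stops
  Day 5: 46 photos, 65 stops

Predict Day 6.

59 photos, 72 stops

Photos: differences are 5, 7, 9, … (increasing by 2 each time), so 14, 19, 26, 35, 46 → 59.
Stops: +7 each step, so 37, 44, 51, 58, 65 → 72.
Putting it together: 59 photos, 72 stops.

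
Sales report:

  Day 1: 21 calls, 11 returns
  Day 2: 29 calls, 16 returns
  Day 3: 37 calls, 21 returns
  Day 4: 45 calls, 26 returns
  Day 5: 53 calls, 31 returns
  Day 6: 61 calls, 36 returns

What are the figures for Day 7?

Calls: +8 each step, so 21, 29, 37, 45, 53, 61 → 69.
Returns — +5 each step: 11, 16, 21, 26, 31, 36 → 41.
So the next row is 69 calls, 41 returns.

69 calls, 41 returns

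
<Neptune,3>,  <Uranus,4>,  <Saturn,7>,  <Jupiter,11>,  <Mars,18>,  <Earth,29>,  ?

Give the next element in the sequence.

<Venus,47>

Planet: runs backward through the planets Mercury→Neptune, so Neptune, Uranus, Saturn, Jupiter, Mars, Earth → Venus.
Second component: 3, 4, 7, 11, 18, 29 → 47 (each term is the sum of the two before it).
So the next element is <Venus,47>.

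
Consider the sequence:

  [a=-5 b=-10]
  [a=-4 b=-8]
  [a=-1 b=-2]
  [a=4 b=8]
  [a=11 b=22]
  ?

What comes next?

[a=20 b=40]

A — differences are 1, 3, 5, … (increasing by 2 each time): -5, -4, -1, 4, 11 → 20.
B — always 2 × the a: -10, -8, -2, 8, 22 → 40.
Combining the parts gives [a=20 b=40].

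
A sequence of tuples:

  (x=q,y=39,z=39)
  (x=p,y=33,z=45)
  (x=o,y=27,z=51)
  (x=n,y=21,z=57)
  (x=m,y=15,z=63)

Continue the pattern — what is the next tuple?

(x=l,y=9,z=69)

X: letters move back 1 place in the alphabet, so q, p, o, n, m → l.
Y: −6 each step, so 39, 33, 27, 21, 15 → 9.
Z goes 39, 45, 51, 57, 63 → 69 (together with the y always sums to 78).
Combining the parts gives (x=l,y=9,z=69).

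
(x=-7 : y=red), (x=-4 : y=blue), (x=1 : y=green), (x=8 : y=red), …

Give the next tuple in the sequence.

(x=17 : y=blue)

X: differences are 3, 5, 7, … (increasing by 2 each time), so -7, -4, 1, 8 → 17.
Y — repeats red → blue → green: red, blue, green, red → blue.
Combining the parts gives (x=17 : y=blue).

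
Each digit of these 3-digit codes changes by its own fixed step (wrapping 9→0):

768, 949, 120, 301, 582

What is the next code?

First digit: +2 each step, mod 10; 7, 9, 1, 3, 5 → 7.
Second digit: −2 each step, mod 10, so 6, 4, 2, 0, 8 → 6.
For the third digit, +1 each step, mod 10: 8, 9, 0, 1, 2 → 3.
Putting it together: 763.

763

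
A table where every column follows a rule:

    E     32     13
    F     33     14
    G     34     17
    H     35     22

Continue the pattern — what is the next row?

I  36  29

Letter: letters move forward 1 place in the alphabet, so E, F, G, H → I.
Second component: 32, 33, 34, 35 → 36 (+1 each step).
Third component: differences are 1, 3, 5, … (increasing by 2 each time), so 13, 14, 17, 22 → 29.
Combining the parts gives I  36  29.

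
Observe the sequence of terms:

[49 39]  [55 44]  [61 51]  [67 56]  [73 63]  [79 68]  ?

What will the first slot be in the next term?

First slot — +6 each step: 49, 55, 61, 67, 73, 79 → 85.
For the second slot, alternating steps +5, +7, +5, +7, …: 39, 44, 51, 56, 63, 68 → 75.

85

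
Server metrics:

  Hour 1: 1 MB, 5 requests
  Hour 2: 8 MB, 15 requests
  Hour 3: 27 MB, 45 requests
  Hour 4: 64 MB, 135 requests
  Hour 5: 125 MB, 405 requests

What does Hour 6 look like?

216 MB, 1215 requests

For the MB, perfect cubes: 1³, 2³, 3³, …: 1, 8, 27, 64, 125 → 216.
Requests: ×3 each step, so 5, 15, 45, 135, 405 → 1215.
Putting it together: 216 MB, 1215 requests.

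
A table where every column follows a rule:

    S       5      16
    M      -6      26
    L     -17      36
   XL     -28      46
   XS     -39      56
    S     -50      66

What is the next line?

Size goes S, M, L, XL, XS, S → M (repeats S → M → L → XL → XS).
Second component: 5, -6, -17, -28, -39, -50 → -61 (−11 each step).
Third component goes 16, 26, 36, 46, 56, 66 → 76 (+10 each step).
Combining the parts gives M  -61  76.

M  -61  76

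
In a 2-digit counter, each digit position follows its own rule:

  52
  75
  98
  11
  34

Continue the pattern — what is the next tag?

First digit — +2 each step, mod 10: 5, 7, 9, 1, 3 → 5.
Second digit goes 2, 5, 8, 1, 4 → 7 (+3 each step, mod 10).
Combining the parts gives 57.

57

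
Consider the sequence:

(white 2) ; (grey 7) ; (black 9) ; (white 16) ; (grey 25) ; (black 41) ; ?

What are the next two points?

For the shade, repeats white → grey → black: white, grey, black, white, grey, black → white → grey.
Second slot — each term is the sum of the two before it: 2, 7, 9, 16, 25, 41 → 66 → 107.
Putting the parts together: (white 66) and then (grey 107).

(white 66), (grey 107)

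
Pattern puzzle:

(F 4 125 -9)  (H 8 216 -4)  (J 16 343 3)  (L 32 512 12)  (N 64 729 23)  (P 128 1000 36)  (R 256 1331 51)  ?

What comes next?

Letter: letters move forward 2 places in the alphabet, so F, H, J, L, N, P, R → T.
For the second entry, ×2 each step: 4, 8, 16, 32, 64, 128, 256 → 512.
Third entry — perfect cubes: 5³, 6³, 7³, …: 125, 216, 343, 512, 729, 1000, 1331 → 1728.
Fourth entry goes -9, -4, 3, 12, 23, 36, 51 → 68 (differences are 5, 7, 9, … (increasing by 2 each time)).
So the next element is (T 512 1728 68).

(T 512 1728 68)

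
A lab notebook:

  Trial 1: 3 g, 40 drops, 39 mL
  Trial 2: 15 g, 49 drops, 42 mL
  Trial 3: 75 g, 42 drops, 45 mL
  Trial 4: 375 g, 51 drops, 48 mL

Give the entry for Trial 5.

G: 3, 15, 75, 375 → 1875 (×5 each step).
Drops: alternating steps +9, −7, +9, −7, …, so 40, 49, 42, 51 → 44.
For the mL, +3 each step: 39, 42, 45, 48 → 51.
Combining the parts gives 1875 g, 44 drops, 51 mL.

1875 g, 44 drops, 51 mL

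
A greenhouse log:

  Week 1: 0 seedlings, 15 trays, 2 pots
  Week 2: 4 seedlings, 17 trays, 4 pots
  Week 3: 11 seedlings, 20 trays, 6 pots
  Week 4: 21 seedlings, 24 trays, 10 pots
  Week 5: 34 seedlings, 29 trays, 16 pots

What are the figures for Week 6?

Seedlings: 0, 4, 11, 21, 34 → 50 (differences are 4, 7, 10, … (increasing by 3 each time)).
Trays goes 15, 17, 20, 24, 29 → 35 (differences are 2, 3, 4, … (increasing by 1 each time)).
Pots: each term is the sum of the two before it; 2, 4, 6, 10, 16 → 26.
Putting it together: 50 seedlings, 35 trays, 26 pots.

50 seedlings, 35 trays, 26 pots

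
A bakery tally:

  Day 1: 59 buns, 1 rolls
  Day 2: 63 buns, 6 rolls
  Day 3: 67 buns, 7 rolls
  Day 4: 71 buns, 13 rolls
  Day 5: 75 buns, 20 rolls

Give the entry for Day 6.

79 buns, 33 rolls

Buns: +4 each step; 59, 63, 67, 71, 75 → 79.
For the rolls, each term is the sum of the two before it: 1, 6, 7, 13, 20 → 33.
So the next row is 79 buns, 33 rolls.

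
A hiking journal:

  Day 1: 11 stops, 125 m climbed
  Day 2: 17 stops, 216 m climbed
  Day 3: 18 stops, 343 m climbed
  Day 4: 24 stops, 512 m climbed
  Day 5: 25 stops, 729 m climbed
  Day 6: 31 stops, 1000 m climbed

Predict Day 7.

32 stops, 1331 m climbed

For the stops, alternating steps +6, +1, +6, +1, …: 11, 17, 18, 24, 25, 31 → 32.
M climbed goes 125, 216, 343, 512, 729, 1000 → 1331 (perfect cubes: 5³, 6³, 7³, …).
Putting it together: 32 stops, 1331 m climbed.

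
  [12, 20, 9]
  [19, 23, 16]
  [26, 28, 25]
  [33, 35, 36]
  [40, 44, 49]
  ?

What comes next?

First value: +7 each step; 12, 19, 26, 33, 40 → 47.
Second value: 20, 23, 28, 35, 44 → 55 (differences are 3, 5, 7, … (increasing by 2 each time)).
Third value: perfect squares: 3², 4², 5², …; 9, 16, 25, 36, 49 → 64.
So the next term is [47, 55, 64].

[47, 55, 64]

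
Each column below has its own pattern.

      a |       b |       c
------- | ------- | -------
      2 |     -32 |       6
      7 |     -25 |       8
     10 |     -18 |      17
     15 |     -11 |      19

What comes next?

18  -4  28

Column a: alternating steps +5, +3, +5, +3, …; 2, 7, 10, 15 → 18.
Column b: +7 each step; -32, -25, -18, -11 → -4.
Column c: alternating steps +2, +9, +2, +9, …, so 6, 8, 17, 19 → 28.
Putting it together: 18  -4  28.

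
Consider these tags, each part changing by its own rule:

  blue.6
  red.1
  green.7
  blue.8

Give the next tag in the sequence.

For the colour, repeats blue → red → green: blue, red, green, blue → red.
Second component — each term is the sum of the two before it: 6, 1, 7, 8 → 15.
So the next tag is red.15.

red.15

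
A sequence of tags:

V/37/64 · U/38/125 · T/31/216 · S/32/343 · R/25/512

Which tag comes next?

Letter — letters move back 1 place in the alphabet: V, U, T, S, R → Q.
Second component goes 37, 38, 31, 32, 25 → 26 (alternating steps +1, −7, +1, −7, …).
Third component: perfect cubes: 4³, 5³, 6³, …; 64, 125, 216, 343, 512 → 729.
Putting it together: Q/26/729.

Q/26/729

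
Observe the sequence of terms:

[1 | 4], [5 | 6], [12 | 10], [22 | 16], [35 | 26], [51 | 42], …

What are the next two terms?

First part: 1, 5, 12, 22, 35, 51 → 70 → 92 (differences are 4, 7, 10, … (increasing by 3 each time)).
Second part: each term is the sum of the two before it, so 4, 6, 10, 16, 26, 42 → 68 → 110.
So the next two terms are [70 | 68] and [92 | 110].

[70 | 68], [92 | 110]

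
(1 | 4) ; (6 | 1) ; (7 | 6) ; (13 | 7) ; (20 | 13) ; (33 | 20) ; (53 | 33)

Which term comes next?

First slot: each term is the sum of the two before it; 1, 6, 7, 13, 20, 33, 53 → 86.
Second slot: always the previous value of the first slot; 4, 1, 6, 7, 13, 20, 33 → 53.
Putting it together: (86 | 53).

(86 | 53)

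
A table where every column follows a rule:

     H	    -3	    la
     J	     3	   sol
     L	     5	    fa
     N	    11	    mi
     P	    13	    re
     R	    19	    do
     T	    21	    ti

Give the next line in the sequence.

V  27  la

Letter goes H, J, L, N, P, R, T → V (letters move forward 2 places in the alphabet).
Second component goes -3, 3, 5, 11, 13, 19, 21 → 27 (alternating steps +6, +2, +6, +2, …).
Note: runs backward through the solfège scale do→ti; la, sol, fa, mi, re, do, ti → la.
So the next line is V  27  la.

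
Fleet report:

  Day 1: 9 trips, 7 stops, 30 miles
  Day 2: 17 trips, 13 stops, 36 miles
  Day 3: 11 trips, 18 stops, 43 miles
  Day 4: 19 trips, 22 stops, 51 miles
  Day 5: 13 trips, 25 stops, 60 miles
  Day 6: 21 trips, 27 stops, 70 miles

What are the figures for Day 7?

Trips: alternating steps +8, −6, +8, −6, …; 9, 17, 11, 19, 13, 21 → 15.
Stops: differences are 6, 5, 4, … (decreasing by 1 each time); 7, 13, 18, 22, 25, 27 → 28.
Miles goes 30, 36, 43, 51, 60, 70 → 81 (differences are 6, 7, 8, … (increasing by 1 each time)).
Putting it together: 15 trips, 28 stops, 81 miles.

15 trips, 28 stops, 81 miles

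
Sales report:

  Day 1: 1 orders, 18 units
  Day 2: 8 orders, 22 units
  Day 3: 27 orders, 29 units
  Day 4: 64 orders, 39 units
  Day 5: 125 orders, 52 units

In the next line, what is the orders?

216

For the orders, perfect cubes: 1³, 2³, 3³, …: 1, 8, 27, 64, 125 → 216.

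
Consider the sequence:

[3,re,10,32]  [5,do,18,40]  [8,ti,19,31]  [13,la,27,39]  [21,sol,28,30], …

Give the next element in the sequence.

First component: 3, 5, 8, 13, 21 → 34 (each term is the sum of the two before it).
Note goes re, do, ti, la, sol → fa (runs backward through the solfège scale do→ti).
Third component: 10, 18, 19, 27, 28 → 36 (alternating steps +8, +1, +8, +1, …).
Fourth component: alternating steps +8, −9, +8, −9, …, so 32, 40, 31, 39, 30 → 38.
So the next element is [34,fa,36,38].

[34,fa,36,38]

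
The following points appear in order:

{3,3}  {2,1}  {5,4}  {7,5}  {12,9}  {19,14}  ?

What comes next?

{31,23}

For the first entry, each term is the sum of the two before it: 3, 2, 5, 7, 12, 19 → 31.
Second entry — each term is the sum of the two before it: 3, 1, 4, 5, 9, 14 → 23.
Combining the parts gives {31,23}.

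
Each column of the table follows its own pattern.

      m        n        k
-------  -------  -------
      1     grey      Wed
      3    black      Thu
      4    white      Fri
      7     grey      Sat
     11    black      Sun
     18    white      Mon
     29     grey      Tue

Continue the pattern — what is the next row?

47  black  Wed

Column m goes 1, 3, 4, 7, 11, 18, 29 → 47 (each term is the sum of the two before it).
Column n: grey, black, white, grey, black, white, grey → black (repeats grey → black → white).
Column k: Wed, Thu, Fri, Sat, Sun, Mon, Tue → Wed (runs through the weekdays Mon→Sun).
Putting it together: 47  black  Wed.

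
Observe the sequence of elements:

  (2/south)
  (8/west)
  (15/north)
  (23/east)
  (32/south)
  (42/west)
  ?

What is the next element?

(53/north)

For the first entry, differences are 6, 7, 8, … (increasing by 1 each time): 2, 8, 15, 23, 32, 42 → 53.
Direction: repeats south → west → north → east; south, west, north, east, south, west → north.
Putting it together: (53/north).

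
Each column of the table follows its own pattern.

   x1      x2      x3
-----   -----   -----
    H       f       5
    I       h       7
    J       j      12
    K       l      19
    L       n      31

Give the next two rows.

M  p  50; N  r  81

Column x1: letters move forward 1 place in the alphabet, so H, I, J, K, L → M → N.
Column x2: letters move forward 2 places in the alphabet, so f, h, j, l, n → p → r.
Column x3: each term is the sum of the two before it, so 5, 7, 12, 19, 31 → 50 → 81.
Putting the parts together: M  p  50 and then N  r  81.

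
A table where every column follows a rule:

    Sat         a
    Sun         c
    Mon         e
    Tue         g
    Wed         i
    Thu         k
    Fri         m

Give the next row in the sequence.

Day: runs through the weekdays Mon→Sun, so Sat, Sun, Mon, Tue, Wed, Thu, Fri → Sat.
Letter: a, c, e, g, i, k, m → o (letters move forward 2 places in the alphabet).
Combining the parts gives Sat  o.

Sat  o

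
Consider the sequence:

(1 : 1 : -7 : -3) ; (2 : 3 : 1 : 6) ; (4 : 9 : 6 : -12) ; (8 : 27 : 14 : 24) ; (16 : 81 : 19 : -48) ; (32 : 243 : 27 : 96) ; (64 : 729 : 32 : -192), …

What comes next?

(128 : 2187 : 40 : 384)

First component — ×2 each step: 1, 2, 4, 8, 16, 32, 64 → 128.
Second component: ×3 each step, so 1, 3, 9, 27, 81, 243, 729 → 2187.
Third component: alternating steps +8, +5, +8, +5, …; -7, 1, 6, 14, 19, 27, 32 → 40.
Fourth component — ×(-2) each step: -3, 6, -12, 24, -48, 96, -192 → 384.
Putting it together: (128 : 2187 : 40 : 384).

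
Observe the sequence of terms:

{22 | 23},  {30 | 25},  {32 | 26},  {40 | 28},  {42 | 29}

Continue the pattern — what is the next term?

{50 | 31}

First part: alternating steps +8, +2, +8, +2, …; 22, 30, 32, 40, 42 → 50.
For the second part, alternating steps +2, +1, +2, +1, …: 23, 25, 26, 28, 29 → 31.
Combining the parts gives {50 | 31}.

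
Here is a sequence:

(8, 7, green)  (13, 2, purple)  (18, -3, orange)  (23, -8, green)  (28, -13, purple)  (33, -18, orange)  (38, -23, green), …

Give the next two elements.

(43, -28, purple), (48, -33, orange)

First part: +5 each step; 8, 13, 18, 23, 28, 33, 38 → 43 → 48.
Second part: −5 each step; 7, 2, -3, -8, -13, -18, -23 → -28 → -33.
For the colour, repeats green → purple → orange: green, purple, orange, green, purple, orange, green → purple → orange.
So the next two elements are (43, -28, purple) and (48, -33, orange).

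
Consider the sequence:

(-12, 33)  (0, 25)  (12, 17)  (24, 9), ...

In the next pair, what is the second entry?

1

First entry: +12 each step, so -12, 0, 12, 24 → 36.
Second entry: 33, 25, 17, 9 → 1 (−8 each step).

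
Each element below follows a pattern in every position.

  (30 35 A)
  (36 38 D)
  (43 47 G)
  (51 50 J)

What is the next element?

(60 59 M)

First value: differences are 6, 7, 8, … (increasing by 1 each time); 30, 36, 43, 51 → 60.
Second value: alternating steps +3, +9, +3, +9, …, so 35, 38, 47, 50 → 59.
Letter goes A, D, G, J → M (letters move forward 3 places in the alphabet).
Combining the parts gives (60 59 M).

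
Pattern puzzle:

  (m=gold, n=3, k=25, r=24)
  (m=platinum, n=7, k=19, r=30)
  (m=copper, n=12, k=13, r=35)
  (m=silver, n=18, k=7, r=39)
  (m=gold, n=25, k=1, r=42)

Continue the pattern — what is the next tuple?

For the m, repeats gold → platinum → copper → silver: gold, platinum, copper, silver, gold → platinum.
N goes 3, 7, 12, 18, 25 → 33 (differences are 4, 5, 6, … (increasing by 1 each time)).
K: −6 each step; 25, 19, 13, 7, 1 → -5.
R: differences are 6, 5, 4, … (decreasing by 1 each time), so 24, 30, 35, 39, 42 → 44.
So the next tuple is (m=platinum, n=33, k=-5, r=44).

(m=platinum, n=33, k=-5, r=44)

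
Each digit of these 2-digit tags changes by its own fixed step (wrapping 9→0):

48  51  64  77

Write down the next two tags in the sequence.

80, 93

First digit: 4, 5, 6, 7 → 8 → 9 (+1 each step, mod 10).
Second digit: +3 each step, mod 10, so 8, 1, 4, 7 → 0 → 3.
Putting the parts together: 80 and then 93.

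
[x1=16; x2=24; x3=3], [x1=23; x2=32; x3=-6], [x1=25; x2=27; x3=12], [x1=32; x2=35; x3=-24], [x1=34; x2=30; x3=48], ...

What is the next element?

For the x1, alternating steps +7, +2, +7, +2, …: 16, 23, 25, 32, 34 → 41.
X2: alternating steps +8, −5, +8, −5, …, so 24, 32, 27, 35, 30 → 38.
X3: ×(-2) each step; 3, -6, 12, -24, 48 → -96.
Combining the parts gives [x1=41; x2=38; x3=-96].

[x1=41; x2=38; x3=-96]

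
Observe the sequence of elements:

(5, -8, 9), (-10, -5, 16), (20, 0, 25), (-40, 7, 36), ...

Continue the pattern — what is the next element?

First slot: 5, -10, 20, -40 → 80 (×(-2) each step).
Second slot: differences are 3, 5, 7, … (increasing by 2 each time), so -8, -5, 0, 7 → 16.
Third slot: 9, 16, 25, 36 → 49 (perfect squares: 3², 4², 5², …).
Putting it together: (80, 16, 49).

(80, 16, 49)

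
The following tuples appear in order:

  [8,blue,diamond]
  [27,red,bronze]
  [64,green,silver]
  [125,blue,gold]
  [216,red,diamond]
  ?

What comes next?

[343,green,bronze]

First value goes 8, 27, 64, 125, 216 → 343 (perfect cubes: 2³, 3³, 4³, …).
Colour: blue, red, green, blue, red → green (repeats blue → red → green).
Rank: diamond, bronze, silver, gold, diamond → bronze (repeats diamond → bronze → silver → gold).
Putting it together: [343,green,bronze].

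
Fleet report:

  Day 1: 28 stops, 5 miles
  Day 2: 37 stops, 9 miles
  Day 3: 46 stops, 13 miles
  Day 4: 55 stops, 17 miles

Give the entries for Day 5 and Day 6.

Stops: 28, 37, 46, 55 → 64 → 73 (+9 each step).
For the miles, +4 each step: 5, 9, 13, 17 → 21 → 25.
So the next two rows are 64 stops, 21 miles and 73 stops, 25 miles.

64 stops, 21 miles; 73 stops, 25 miles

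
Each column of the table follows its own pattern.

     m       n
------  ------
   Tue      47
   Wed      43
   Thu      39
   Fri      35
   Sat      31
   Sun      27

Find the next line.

Column m goes Tue, Wed, Thu, Fri, Sat, Sun → Mon (runs through the weekdays Mon→Sun).
Column n: −4 each step; 47, 43, 39, 35, 31, 27 → 23.
Putting it together: Mon  23.

Mon  23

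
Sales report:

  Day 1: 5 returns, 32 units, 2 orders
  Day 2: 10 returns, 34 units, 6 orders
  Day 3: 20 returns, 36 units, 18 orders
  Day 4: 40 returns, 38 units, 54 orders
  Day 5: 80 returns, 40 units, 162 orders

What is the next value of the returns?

160

For the returns, ×2 each step: 5, 10, 20, 40, 80 → 160.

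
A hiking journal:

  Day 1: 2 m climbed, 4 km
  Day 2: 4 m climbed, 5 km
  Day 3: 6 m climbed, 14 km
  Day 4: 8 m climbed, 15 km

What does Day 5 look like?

M climbed goes 2, 4, 6, 8 → 10 (+2 each step).
Km: alternating steps +1, +9, +1, +9, …; 4, 5, 14, 15 → 24.
So the next record is 10 m climbed, 24 km.

10 m climbed, 24 km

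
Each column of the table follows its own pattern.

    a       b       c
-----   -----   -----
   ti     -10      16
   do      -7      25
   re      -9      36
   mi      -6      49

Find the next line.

Column a — runs through the solfège scale do→ti: ti, do, re, mi → fa.
For the column b, alternating steps +3, −2, +3, −2, …: -10, -7, -9, -6 → -8.
Column c goes 16, 25, 36, 49 → 64 (perfect squares: 4², 5², 6², …).
So the next line is fa  -8  64.

fa  -8  64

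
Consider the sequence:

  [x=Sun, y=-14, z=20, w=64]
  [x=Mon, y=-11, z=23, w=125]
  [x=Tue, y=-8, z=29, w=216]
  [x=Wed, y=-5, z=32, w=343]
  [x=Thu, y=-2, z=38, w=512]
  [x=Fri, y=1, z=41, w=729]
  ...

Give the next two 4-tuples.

[x=Sat, y=4, z=47, w=1000], [x=Sun, y=7, z=50, w=1331]

X: runs through the weekdays Mon→Sun; Sun, Mon, Tue, Wed, Thu, Fri → Sat → Sun.
Y: -14, -11, -8, -5, -2, 1 → 4 → 7 (+3 each step).
Z: 20, 23, 29, 32, 38, 41 → 47 → 50 (alternating steps +3, +6, +3, +6, …).
For the w, perfect cubes: 4³, 5³, 6³, …: 64, 125, 216, 343, 512, 729 → 1000 → 1331.
Putting the parts together: [x=Sat, y=4, z=47, w=1000] and then [x=Sun, y=7, z=50, w=1331].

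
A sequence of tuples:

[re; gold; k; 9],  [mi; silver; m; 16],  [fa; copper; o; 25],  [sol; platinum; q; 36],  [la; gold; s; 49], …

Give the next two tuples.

Note: runs through the solfège scale do→ti; re, mi, fa, sol, la → ti → do.
Metal: repeats gold → silver → copper → platinum, so gold, silver, copper, platinum, gold → silver → copper.
Letter goes k, m, o, q, s → u → w (letters move forward 2 places in the alphabet).
Fourth coordinate: 9, 16, 25, 36, 49 → 64 → 81 (perfect squares: 3², 4², 5², …).
So the next two tuples are [ti; silver; u; 64] and [do; copper; w; 81].

[ti; silver; u; 64], [do; copper; w; 81]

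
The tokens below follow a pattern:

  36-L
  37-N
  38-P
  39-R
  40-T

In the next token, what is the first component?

First component goes 36, 37, 38, 39, 40 → 41 (+1 each step).
Letter goes L, N, P, R, T → V (letters move forward 2 places in the alphabet).

41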